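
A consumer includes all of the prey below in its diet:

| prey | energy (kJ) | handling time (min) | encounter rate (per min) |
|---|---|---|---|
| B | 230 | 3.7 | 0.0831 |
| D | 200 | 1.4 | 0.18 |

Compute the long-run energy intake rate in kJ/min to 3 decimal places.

R = (0.0831×230 + 0.18×200) / (1 + 0.0831×3.7 + 0.18×1.4) = 55.11/1.559 = 35.34 kJ/min.

35.341 kJ/min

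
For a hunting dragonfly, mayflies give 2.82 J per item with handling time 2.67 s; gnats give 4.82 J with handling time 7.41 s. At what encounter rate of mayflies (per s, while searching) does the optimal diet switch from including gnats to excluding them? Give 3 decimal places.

0.600 per s

At the threshold, the rate on mayflies alone equals the profitability of gnats: λ·2.82/(1 + λ·2.67) = 4.82/7.41 = 0.6505.
Rearranging, λ(2.82 − 0.6505×2.67) = 0.6505, so λ = 0.6505/1.083 = 0.6005 per s.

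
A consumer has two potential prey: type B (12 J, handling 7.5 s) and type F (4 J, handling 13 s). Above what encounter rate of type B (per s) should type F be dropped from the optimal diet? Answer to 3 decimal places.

Drop type F once their profitability E₂/h₂ falls below the rate achievable on type B alone: E₂/h₂ = λE₁/(1 + λh₁).
Solve for λ: λE₁h₂ = E₂(1 + λh₁) → λ(E₁h₂ − E₂h₁) = E₂ → λ = E₂/(E₁h₂ − E₂h₁).
λ = 4/(12×13 − 4×7.5) = 4/126 = 0.03175 per s.

0.032 per s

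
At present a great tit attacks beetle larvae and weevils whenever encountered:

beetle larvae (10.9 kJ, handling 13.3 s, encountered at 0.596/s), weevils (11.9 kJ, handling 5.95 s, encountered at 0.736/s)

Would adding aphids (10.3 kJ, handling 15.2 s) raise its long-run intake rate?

On beetle larvae and weevils alone, R = ΣλE/(1+Σλh) = 15.25/13.31 = 1.146 kJ/s.
aphids: E/h = 10.3/15.2 = 0.6776 kJ/s.
Since 0.6776 < R, time spent handling aphids is better spent searching.

No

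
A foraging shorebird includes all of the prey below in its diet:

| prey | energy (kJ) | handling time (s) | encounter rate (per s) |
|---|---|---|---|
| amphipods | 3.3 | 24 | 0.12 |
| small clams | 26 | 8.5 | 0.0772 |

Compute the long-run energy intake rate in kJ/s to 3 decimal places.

R = (0.12×3.3 + 0.0772×26) / (1 + 0.12×24 + 0.0772×8.5) = 2.403/4.536 = 0.5298 kJ/s.

0.530 kJ/s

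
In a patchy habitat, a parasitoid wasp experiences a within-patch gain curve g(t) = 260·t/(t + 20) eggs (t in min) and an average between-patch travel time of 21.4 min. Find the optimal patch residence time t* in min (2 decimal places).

By the marginal value theorem, leave when the instantaneous gain rate g'(t) equals the habitat-wide average g(t)/(T + t).
g'(t) = 260·20/(t + 20)². Setting 260·20/(t+20)² = 260t/[(t+20)(21.4+t)] gives 20(21.4+t) = t(t+20), so t² = 20×21.4 = 428.
t* = √428 = 20.69 min.

20.69 min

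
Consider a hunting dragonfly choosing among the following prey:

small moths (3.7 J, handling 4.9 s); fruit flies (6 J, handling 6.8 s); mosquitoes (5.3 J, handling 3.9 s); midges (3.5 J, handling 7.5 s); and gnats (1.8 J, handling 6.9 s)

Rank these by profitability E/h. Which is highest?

In descending order of E/h:
mosquitoes: 5.3/3.9 = 1.36 J/s
fruit flies: 6/6.8 = 0.882 J/s
small moths: 3.7/4.9 = 0.755 J/s
midges: 3.5/7.5 = 0.467 J/s
gnats: 1.8/6.9 = 0.261 J/s

mosquitoes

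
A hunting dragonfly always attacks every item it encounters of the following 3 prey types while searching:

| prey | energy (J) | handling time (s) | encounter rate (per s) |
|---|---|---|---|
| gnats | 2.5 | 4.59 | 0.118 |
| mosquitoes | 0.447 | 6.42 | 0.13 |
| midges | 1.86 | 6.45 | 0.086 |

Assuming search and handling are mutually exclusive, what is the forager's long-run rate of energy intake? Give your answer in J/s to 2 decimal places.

Energy encountered per unit search time: 0.118×2.5 + 0.13×0.447 + 0.086×1.86 = 0.5131 J/s.
Handling time per unit search time: 0.118×4.59 + 0.13×6.42 + 0.086×6.45 = 1.931.
Rate = 0.5131/(1 + 1.931) = 0.1751 J/s.

0.18 J/s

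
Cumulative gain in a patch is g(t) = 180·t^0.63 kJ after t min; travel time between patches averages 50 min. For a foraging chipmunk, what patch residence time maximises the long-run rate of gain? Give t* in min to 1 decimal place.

Maximise g(t)/(T+t): set derivative to zero → g'(t)(T+t) = g(t).
g'(t) = 0.63·180·t^-0.37. Setting 0.63·180·t^-0.37 = 180·t^0.63/(50+t) gives 0.63(50+t) = t, so 0.37·t = 0.63×50.
t* = 0.63×50/0.37 = 85.14 min.

85.1 min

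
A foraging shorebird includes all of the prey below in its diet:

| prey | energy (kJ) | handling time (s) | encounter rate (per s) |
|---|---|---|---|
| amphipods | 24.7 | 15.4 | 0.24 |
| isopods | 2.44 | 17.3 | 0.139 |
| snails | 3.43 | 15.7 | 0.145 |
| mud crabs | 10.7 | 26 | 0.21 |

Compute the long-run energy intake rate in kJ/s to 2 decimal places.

R = Σλ_iE_i / (1 + Σλ_ih_i)
Numerator: 0.24×24.7 + 0.139×2.44 + 0.145×3.43 + 0.21×10.7 = 9.012
Denominator: 1 + 0.24×15.4 + 0.139×17.3 + 0.145×15.7 + 0.21×26 = 14.84
R = 9.012/14.84 = 0.6074 kJ/s

0.61 kJ/s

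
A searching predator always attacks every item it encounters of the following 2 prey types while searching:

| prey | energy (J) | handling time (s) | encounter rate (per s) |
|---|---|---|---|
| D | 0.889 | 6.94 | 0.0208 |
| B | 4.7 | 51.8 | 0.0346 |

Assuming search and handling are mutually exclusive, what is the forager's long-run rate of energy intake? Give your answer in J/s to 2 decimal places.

R = Σλ_iE_i / (1 + Σλ_ih_i)
Numerator: 0.0208×0.889 + 0.0346×4.7 = 0.1811
Denominator: 1 + 0.0208×6.94 + 0.0346×51.8 = 2.937
R = 0.1811/2.937 = 0.06167 J/s

0.06 J/s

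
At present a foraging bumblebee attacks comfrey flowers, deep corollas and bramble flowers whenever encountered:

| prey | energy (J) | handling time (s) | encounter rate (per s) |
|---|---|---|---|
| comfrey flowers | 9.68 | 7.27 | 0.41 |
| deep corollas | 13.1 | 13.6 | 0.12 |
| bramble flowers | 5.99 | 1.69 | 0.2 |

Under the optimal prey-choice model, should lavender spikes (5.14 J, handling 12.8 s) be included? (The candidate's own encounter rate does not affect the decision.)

No

Intake rate on the current diet: R = (0.41×9.68 + 0.12×13.1 + 0.2×5.99) / (1 + 0.41×7.27 + 0.12×13.6 + 0.2×1.69) = 6.739/5.951 = 1.132 J/s.
lavender spikes: E/h = 5.14/12.8 = 0.4016 J/s.
Since 0.4016 < R, time spent handling lavender spikes is better spent searching.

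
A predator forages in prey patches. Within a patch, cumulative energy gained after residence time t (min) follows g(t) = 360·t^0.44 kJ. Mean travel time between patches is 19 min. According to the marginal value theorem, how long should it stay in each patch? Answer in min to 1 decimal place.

Maximise g(t)/(T+t): set derivative to zero → g'(t)(T+t) = g(t).
g'(t) = 0.44·360·t^-0.56. Setting 0.44·360·t^-0.56 = 360·t^0.44/(19+t) gives 0.44(19+t) = t, so 0.56·t = 0.44×19.
t* = 0.44×19/0.56 = 14.93 min.

14.9 min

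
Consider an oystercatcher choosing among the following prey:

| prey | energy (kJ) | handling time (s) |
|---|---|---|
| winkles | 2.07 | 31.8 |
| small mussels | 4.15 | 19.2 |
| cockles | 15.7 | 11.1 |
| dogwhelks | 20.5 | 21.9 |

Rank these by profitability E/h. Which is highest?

In descending order of E/h:
cockles: 15.7/11.1 = 1.41 kJ/s
dogwhelks: 20.5/21.9 = 0.936 kJ/s
small mussels: 4.15/19.2 = 0.216 kJ/s
winkles: 2.07/31.8 = 0.0651 kJ/s

cockles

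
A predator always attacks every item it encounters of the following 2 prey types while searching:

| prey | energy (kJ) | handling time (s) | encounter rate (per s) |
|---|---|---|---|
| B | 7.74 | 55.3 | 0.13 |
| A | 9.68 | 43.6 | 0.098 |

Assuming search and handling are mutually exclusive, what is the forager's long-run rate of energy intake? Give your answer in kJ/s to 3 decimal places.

R = Σλ_iE_i / (1 + Σλ_ih_i)
Numerator: 0.13×7.74 + 0.098×9.68 = 1.955
Denominator: 1 + 0.13×55.3 + 0.098×43.6 = 12.46
R = 1.955/12.46 = 0.1569 kJ/s

0.157 kJ/s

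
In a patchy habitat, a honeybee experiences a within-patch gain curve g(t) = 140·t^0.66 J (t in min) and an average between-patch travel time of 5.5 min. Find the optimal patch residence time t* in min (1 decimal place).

10.7 min

Maximise g(t)/(T+t): set derivative to zero → g'(t)(T+t) = g(t).
g'(t) = 0.66·140·t^-0.34. Setting 0.66·140·t^-0.34 = 140·t^0.66/(5.5+t) gives 0.66(5.5+t) = t, so 0.34·t = 0.66×5.5.
t* = 0.66×5.5/0.34 = 10.68 min.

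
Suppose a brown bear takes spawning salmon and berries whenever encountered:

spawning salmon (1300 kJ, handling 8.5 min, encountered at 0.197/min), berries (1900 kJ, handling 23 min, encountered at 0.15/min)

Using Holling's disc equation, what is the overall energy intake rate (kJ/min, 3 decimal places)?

88.350 kJ/min

R = (0.197×1300 + 0.15×1900) / (1 + 0.197×8.5 + 0.15×23) = 541.1/6.124 = 88.35 kJ/min.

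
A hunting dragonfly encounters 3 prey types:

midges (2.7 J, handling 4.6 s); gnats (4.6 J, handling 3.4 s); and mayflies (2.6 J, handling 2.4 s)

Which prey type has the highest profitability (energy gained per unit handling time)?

gnats

Profitability E/h (J/s): midges = 2.7/4.6 = 0.587, gnats = 4.6/3.4 = 1.35, mayflies = 2.6/2.4 = 1.08.
Ranked: gnats > mayflies > midges.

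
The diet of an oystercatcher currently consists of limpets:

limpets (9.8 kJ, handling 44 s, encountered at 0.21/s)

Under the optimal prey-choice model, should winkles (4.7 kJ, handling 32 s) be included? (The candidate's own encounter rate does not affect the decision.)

No

Current rate: (0.21×9.8)/(1 + 0.21×44) = 0.201 kJ/s.
winkles: E/h = 4.7/32 = 0.1469 kJ/s.
Since 0.1469 < R, time spent handling winkles is better spent searching.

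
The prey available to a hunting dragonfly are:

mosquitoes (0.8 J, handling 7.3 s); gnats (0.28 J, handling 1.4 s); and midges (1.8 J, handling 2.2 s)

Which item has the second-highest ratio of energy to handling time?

gnats

In descending order of E/h:
midges: 1.8/2.2 = 0.818 J/s
gnats: 0.28/1.4 = 0.2 J/s
mosquitoes: 0.8/7.3 = 0.11 J/s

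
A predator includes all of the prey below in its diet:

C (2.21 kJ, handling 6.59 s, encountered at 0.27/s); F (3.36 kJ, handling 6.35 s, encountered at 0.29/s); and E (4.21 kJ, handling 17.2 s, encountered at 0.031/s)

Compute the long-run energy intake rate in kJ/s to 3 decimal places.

R = (0.27×2.21 + 0.29×3.36 + 0.031×4.21) / (1 + 0.27×6.59 + 0.29×6.35 + 0.031×17.2) = 1.702/5.154 = 0.3302 kJ/s.

0.330 kJ/s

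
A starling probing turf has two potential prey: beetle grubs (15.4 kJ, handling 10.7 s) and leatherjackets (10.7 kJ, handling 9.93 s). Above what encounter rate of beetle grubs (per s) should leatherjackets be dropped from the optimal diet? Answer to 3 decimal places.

0.278 per s

At the threshold, the rate on beetle grubs alone equals the profitability of leatherjackets: λ·15.4/(1 + λ·10.7) = 10.7/9.93 = 1.078.
Rearranging, λ(15.4 − 1.078×10.7) = 1.078, so λ = 1.078/3.87 = 0.2784 per s.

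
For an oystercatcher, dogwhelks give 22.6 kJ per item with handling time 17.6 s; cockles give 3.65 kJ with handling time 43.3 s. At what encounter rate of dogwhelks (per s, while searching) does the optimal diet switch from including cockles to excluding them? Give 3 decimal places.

0.004 per s

The zero-one rule: include cockles iff E₂/h₂ > λE₁/(1+λh₁). Equality gives the switch point.
λE₁h₂ = E₂ + λE₂h₁ ⇒ λ = E₂/(E₁h₂ − E₂h₁) = 3.65/(978.6 − 64.24) = 0.003992 per s.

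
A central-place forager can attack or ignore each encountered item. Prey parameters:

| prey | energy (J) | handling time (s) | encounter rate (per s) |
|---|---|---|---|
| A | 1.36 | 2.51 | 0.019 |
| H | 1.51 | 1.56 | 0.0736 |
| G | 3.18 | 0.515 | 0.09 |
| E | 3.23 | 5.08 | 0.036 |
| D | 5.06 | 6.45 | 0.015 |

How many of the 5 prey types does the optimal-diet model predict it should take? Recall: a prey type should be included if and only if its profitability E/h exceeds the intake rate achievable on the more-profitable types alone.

Rank by E/h (J/s): G 6.17, H 0.968, D 0.784, E 0.636, A 0.542. Include each in turn until the next type's E/h falls below the running intake rate.
Rate on top 1: 0.2735. H: 0.968 > 0.2735 → include.
Rate on top 2: 0.3422. D: 0.784 > 0.3422 → include.
Rate on top 3: 0.3762. E: 0.636 > 0.3762 → include.
Rate on top 4: 0.4092. A: 0.542 > 0.4092 → include.
Optimal diet: G, H, D, E, A — 5 of 5 types.

5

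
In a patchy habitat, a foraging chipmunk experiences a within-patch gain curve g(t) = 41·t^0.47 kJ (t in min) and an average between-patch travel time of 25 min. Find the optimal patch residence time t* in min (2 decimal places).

By the marginal value theorem, leave when the instantaneous gain rate g'(t) equals the habitat-wide average g(t)/(T + t).
g'(t) = 0.47·41·t^-0.53. Setting 0.47·41·t^-0.53 = 41·t^0.47/(25+t) gives 0.47(25+t) = t, so 0.53·t = 0.47×25.
t* = 0.47×25/0.53 = 22.17 min.

22.17 min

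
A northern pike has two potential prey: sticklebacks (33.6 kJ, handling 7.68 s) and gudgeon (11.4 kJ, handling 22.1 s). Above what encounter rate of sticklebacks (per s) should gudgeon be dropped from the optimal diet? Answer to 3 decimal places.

0.017 per s

The zero-one rule: include gudgeon iff E₂/h₂ > λE₁/(1+λh₁). Equality gives the switch point.
λE₁h₂ = E₂ + λE₂h₁ ⇒ λ = E₂/(E₁h₂ − E₂h₁) = 11.4/(742.6 − 87.55) = 0.0174 per s.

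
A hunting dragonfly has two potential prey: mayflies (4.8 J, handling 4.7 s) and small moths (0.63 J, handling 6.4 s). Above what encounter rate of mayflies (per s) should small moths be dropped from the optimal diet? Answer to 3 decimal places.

0.023 per s

Drop small moths once their profitability E₂/h₂ falls below the rate achievable on mayflies alone: E₂/h₂ = λE₁/(1 + λh₁).
Solve for λ: λE₁h₂ = E₂(1 + λh₁) → λ(E₁h₂ − E₂h₁) = E₂ → λ = E₂/(E₁h₂ − E₂h₁).
λ = 0.63/(4.8×6.4 − 0.63×4.7) = 0.63/27.76 = 0.0227 per s.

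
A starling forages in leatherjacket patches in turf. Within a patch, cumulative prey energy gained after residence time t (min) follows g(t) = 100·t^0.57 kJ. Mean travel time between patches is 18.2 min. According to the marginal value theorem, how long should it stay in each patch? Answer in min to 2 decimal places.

24.13 min

Optimal t* satisfies g'(t*) = g(t*)/(T + t*).
g'(t) = 0.57·100·t^-0.43. Setting 0.57·100·t^-0.43 = 100·t^0.57/(18.2+t) gives 0.57(18.2+t) = t, so 0.43·t = 0.57×18.2.
t* = 0.57×18.2/0.43 = 24.13 min.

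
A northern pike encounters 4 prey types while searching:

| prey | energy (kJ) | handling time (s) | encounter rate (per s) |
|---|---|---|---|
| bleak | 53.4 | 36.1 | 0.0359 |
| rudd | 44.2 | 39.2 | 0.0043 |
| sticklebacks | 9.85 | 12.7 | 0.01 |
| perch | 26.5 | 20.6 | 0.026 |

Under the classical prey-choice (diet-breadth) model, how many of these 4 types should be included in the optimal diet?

Profitabilities (E/h, kJ/s): bleak 1.48, perch 1.29, rudd 1.13, sticklebacks 0.776. Add prey in this order while the next type's profitability exceeds the intake rate on those already taken.
Rate on top 1: 0.835. perch: 1.29 > 0.835 → include.
Rate on top 2: 0.9204. rudd: 1.13 > 0.9204 → include.
Rate on top 3: 0.932. sticklebacks: 0.776 < 0.932 → exclude; stop.
Optimal diet: bleak, perch, rudd — 3 of 4 types.

3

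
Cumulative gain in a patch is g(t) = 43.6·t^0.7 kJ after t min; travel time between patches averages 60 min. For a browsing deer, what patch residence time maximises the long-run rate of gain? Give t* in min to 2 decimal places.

Maximise g(t)/(T+t): set derivative to zero → g'(t)(T+t) = g(t).
g'(t) = 0.7·43.6·t^-0.3. Setting 0.7·43.6·t^-0.3 = 43.6·t^0.7/(60+t) gives 0.7(60+t) = t, so 0.30·t = 0.7×60.
t* = 0.7×60/0.30 = 140 min.

140.00 min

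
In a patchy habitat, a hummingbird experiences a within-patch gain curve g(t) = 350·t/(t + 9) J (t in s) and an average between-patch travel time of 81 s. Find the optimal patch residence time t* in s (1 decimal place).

27.0 s

By the marginal value theorem, leave when the instantaneous gain rate g'(t) equals the habitat-wide average g(t)/(T + t).
g'(t) = 350·9/(t + 9)². Setting 350·9/(t+9)² = 350t/[(t+9)(81+t)] gives 9(81+t) = t(t+9), so t² = 9×81 = 729.
t* = √729 = 27 s.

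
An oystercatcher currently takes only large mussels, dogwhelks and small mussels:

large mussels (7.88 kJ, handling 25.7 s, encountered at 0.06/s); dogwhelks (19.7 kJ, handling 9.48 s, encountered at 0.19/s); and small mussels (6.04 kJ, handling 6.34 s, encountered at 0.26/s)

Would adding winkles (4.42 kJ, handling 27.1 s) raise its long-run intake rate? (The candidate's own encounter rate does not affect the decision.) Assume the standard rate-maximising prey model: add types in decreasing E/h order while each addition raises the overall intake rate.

No

Current rate: (0.06×7.88 + 0.19×19.7 + 0.26×6.04)/(1 + 0.06×25.7 + 0.19×9.48 + 0.26×6.34) = 0.9657 kJ/s.
winkles: E/h = 4.42/27.1 = 0.1631 kJ/s.
0.1631 < 0.9657, so adding winkles would lower the average — exclude it.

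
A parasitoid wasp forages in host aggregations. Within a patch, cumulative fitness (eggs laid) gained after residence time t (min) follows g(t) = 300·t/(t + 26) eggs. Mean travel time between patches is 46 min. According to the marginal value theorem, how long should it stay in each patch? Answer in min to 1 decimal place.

By the marginal value theorem, leave when the instantaneous gain rate g'(t) equals the habitat-wide average g(t)/(T + t).
g'(t) = 300·26/(t + 26)². Setting 300·26/(t+26)² = 300t/[(t+26)(46+t)] gives 26(46+t) = t(t+26), so t² = 26×46 = 1196.
t* = √1196 = 34.58 min.

34.6 min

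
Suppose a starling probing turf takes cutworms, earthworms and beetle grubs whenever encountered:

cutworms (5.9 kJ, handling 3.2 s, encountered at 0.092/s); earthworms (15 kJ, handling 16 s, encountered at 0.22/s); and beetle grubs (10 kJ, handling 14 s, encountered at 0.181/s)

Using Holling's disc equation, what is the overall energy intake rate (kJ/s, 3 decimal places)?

R = (0.092×5.9 + 0.22×15 + 0.181×10) / (1 + 0.092×3.2 + 0.22×16 + 0.181×14) = 5.653/7.348 = 0.7693 kJ/s.

0.769 kJ/s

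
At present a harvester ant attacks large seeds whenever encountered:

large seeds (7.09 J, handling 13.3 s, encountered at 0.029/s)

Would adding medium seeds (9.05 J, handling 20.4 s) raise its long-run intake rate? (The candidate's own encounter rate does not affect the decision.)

On large seeds alone, R = ΣλE/(1+Σλh) = 0.2056/1.386 = 0.1484 J/s.
Profitability of medium seeds: 9.05/20.4 = 0.4436 J/s.
Since 0.4436 > R, including medium seeds increases the long-run rate.

Yes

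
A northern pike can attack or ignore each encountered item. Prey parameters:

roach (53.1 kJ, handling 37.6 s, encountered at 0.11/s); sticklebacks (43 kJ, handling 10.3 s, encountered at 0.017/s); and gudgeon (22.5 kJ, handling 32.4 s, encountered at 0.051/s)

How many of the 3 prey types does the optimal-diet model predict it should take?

Profitabilities (E/h, kJ/s): sticklebacks 4.17, roach 1.41, gudgeon 0.694. Add prey in this order while the next type's profitability exceeds the intake rate on those already taken.
Rate on top 1: 0.6221. roach: 1.41 > 0.6221 → include.
Rate on top 2: 1.237. gudgeon: 0.694 < 1.237 → exclude; stop.
Optimal diet: sticklebacks, roach — 2 of 3 types.

2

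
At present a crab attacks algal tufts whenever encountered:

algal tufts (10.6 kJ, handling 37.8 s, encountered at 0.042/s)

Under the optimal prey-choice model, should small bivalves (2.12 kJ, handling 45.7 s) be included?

Current rate: (0.042×10.6)/(1 + 0.042×37.8) = 0.1721 kJ/s.
small bivalves: E/h = 2.12/45.7 = 0.04639 kJ/s.
0.04639 < 0.1721, so adding small bivalves would lower the average — exclude it.

No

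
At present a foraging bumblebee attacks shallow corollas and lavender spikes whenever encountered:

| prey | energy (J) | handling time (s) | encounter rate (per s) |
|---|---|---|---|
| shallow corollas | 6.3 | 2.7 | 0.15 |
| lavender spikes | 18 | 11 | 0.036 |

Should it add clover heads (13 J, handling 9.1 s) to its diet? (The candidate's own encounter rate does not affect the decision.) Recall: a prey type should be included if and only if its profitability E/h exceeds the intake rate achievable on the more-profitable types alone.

Yes

Current rate: (0.15×6.3 + 0.036×18)/(1 + 0.15×2.7 + 0.036×11) = 0.8845 J/s.
Profitability of clover heads: 13/9.1 = 1.429 J/s.
Since 1.429 > R, including clover heads increases the long-run rate.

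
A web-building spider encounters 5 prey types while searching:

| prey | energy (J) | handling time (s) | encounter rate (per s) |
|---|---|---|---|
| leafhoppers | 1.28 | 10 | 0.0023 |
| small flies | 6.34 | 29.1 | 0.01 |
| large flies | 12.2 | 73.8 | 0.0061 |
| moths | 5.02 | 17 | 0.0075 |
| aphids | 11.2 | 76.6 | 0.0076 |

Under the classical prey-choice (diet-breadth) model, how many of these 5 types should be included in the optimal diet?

5

Rank by E/h (J/s): moths 0.295, small flies 0.218, large flies 0.165, aphids 0.146, leafhoppers 0.128. Include each in turn until the next type's E/h falls below the running intake rate.
Rate on top 1: 0.03339. small flies: 0.218 > 0.03339 → include.
Rate on top 2: 0.07124. large flies: 0.165 > 0.07124 → include.
Rate on top 3: 0.0939. aphids: 0.146 > 0.0939 → include.
Rate on top 4: 0.1063. leafhoppers: 0.128 > 0.1063 → include.
Optimal diet: moths, small flies, large flies, aphids, leafhoppers — 5 of 5 types.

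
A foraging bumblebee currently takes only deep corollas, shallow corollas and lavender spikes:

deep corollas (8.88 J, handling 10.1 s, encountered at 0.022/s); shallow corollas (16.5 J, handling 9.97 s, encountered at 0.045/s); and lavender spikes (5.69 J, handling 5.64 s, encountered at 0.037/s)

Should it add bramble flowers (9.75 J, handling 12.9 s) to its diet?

Yes

Intake rate on the current diet: R = (0.022×8.88 + 0.045×16.5 + 0.037×5.69) / (1 + 0.022×10.1 + 0.045×9.97 + 0.037×5.64) = 1.148/1.88 = 0.611 J/s.
Profitability of bramble flowers: 9.75/12.9 = 0.7558 J/s.
Since 0.7558 > R, including bramble flowers increases the long-run rate.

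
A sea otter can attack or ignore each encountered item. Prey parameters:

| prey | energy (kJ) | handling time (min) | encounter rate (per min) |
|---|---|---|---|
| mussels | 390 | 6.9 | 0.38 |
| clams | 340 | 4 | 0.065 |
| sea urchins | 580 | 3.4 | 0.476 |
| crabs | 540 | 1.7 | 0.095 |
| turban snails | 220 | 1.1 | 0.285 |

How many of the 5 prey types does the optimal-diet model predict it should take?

3

E/h in descending order: crabs 318, turban snails 200, sea urchins 171, clams 85, mussels 56.5 kJ/min. The optimal diet is the largest prefix of this list for which every included type satisfies E_i/h_i > R on the types above it.
Rate on top 1: 44.17. turban snails: 200 > 44.17 → include.
Rate on top 2: 77.29. sea urchins: 171 > 77.29 → include.
Rate on top 3: 126.1. clams: 85 < 126.1 → exclude; stop.
Optimal diet: crabs, turban snails, sea urchins — 3 of 5 types.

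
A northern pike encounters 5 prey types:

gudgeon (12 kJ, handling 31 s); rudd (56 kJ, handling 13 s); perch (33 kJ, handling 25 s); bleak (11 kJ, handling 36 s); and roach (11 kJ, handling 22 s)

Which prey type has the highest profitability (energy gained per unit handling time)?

Profitability E/h (kJ/s): gudgeon = 12/31 = 0.387, rudd = 56/13 = 4.31, perch = 33/25 = 1.32, bleak = 11/36 = 0.306, roach = 11/22 = 0.5.
Ranked: rudd > perch > roach > gudgeon > bleak.

rudd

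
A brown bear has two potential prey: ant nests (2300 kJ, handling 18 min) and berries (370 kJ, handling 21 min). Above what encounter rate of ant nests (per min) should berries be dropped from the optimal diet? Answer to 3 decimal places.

At the threshold, the rate on ant nests alone equals the profitability of berries: λ·2300/(1 + λ·18) = 370/21 = 17.62.
Rearranging, λ(2300 − 17.62×18) = 17.62, so λ = 17.62/1983 = 0.008886 per min.

0.009 per min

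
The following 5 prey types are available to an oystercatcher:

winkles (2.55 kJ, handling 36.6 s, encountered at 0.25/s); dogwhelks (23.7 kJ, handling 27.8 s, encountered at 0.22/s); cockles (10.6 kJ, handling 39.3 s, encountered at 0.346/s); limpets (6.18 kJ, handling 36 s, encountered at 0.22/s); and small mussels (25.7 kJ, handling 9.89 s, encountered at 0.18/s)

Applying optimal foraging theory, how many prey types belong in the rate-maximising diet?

1

Rank by E/h (kJ/s): small mussels 2.6, dogwhelks 0.853, cockles 0.27, limpets 0.172, winkles 0.0697. Include each in turn until the next type's E/h falls below the running intake rate.
Rate on top 1: 1.664. dogwhelks: 0.853 < 1.664 → exclude; stop.
Optimal diet: small mussels — 1 of 5 types.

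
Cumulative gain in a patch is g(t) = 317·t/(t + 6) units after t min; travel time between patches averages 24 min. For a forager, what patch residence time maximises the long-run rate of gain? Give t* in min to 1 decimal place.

12.0 min

By the marginal value theorem, leave when the instantaneous gain rate g'(t) equals the habitat-wide average g(t)/(T + t).
g'(t) = 317·6/(t + 6)². Setting 317·6/(t+6)² = 317t/[(t+6)(24+t)] gives 6(24+t) = t(t+6), so t² = 6×24 = 144.
t* = √144 = 12 min.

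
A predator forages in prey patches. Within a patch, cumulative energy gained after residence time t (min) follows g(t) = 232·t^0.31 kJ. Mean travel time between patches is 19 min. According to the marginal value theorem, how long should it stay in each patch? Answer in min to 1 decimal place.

Optimal t* satisfies g'(t*) = g(t*)/(T + t*).
g'(t) = 0.31·232·t^-0.69. Setting 0.31·232·t^-0.69 = 232·t^0.31/(19+t) gives 0.31(19+t) = t, so 0.69·t = 0.31×19.
t* = 0.31×19/0.69 = 8.536 min.

8.5 min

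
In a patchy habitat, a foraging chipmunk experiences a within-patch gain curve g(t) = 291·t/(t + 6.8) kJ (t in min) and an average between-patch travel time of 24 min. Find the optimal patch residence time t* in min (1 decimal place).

By the marginal value theorem, leave when the instantaneous gain rate g'(t) equals the habitat-wide average g(t)/(T + t).
g'(t) = 291·6.8/(t + 6.8)². Setting 291·6.8/(t+6.8)² = 291t/[(t+6.8)(24+t)] gives 6.8(24+t) = t(t+6.8), so t² = 6.8×24 = 163.2.
t* = √163.2 = 12.77 min.

12.8 min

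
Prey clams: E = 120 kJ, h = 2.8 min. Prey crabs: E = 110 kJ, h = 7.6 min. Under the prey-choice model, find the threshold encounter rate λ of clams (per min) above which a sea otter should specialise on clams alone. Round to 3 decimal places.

0.182 per min

The zero-one rule: include crabs iff E₂/h₂ > λE₁/(1+λh₁). Equality gives the switch point.
λE₁h₂ = E₂ + λE₂h₁ ⇒ λ = E₂/(E₁h₂ − E₂h₁) = 110/(912 − 308) = 0.1821 per min.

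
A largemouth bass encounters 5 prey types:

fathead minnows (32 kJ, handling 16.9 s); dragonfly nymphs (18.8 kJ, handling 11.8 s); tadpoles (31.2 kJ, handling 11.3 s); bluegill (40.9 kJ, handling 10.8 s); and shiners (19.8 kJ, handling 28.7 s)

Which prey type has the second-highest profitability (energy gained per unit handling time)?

Profitability E/h (kJ/s): fathead minnows = 32/16.9 = 1.89, dragonfly nymphs = 18.8/11.8 = 1.59, tadpoles = 31.2/11.3 = 2.76, bluegill = 40.9/10.8 = 3.79, shiners = 19.8/28.7 = 0.69.
Ranked: bluegill > tadpoles > fathead minnows > dragonfly nymphs > shiners.

tadpoles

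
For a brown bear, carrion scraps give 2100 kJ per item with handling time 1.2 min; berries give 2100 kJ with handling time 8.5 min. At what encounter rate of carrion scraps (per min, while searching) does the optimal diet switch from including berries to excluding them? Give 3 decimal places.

The zero-one rule: include berries iff E₂/h₂ > λE₁/(1+λh₁). Equality gives the switch point.
λE₁h₂ = E₂ + λE₂h₁ ⇒ λ = E₂/(E₁h₂ − E₂h₁) = 2100/(1.785e+04 − 2520) = 0.137 per min.

0.137 per min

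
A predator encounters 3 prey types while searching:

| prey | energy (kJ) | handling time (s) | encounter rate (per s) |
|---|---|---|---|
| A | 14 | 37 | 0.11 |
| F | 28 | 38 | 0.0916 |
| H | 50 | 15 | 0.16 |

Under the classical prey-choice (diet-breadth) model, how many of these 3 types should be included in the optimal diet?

Rank by E/h (kJ/s): H 3.33, F 0.737, A 0.378. Include each in turn until the next type's E/h falls below the running intake rate.
Rate on top 1: 2.353. F: 0.737 < 2.353 → exclude; stop.
Optimal diet: H — 1 of 3 types.

1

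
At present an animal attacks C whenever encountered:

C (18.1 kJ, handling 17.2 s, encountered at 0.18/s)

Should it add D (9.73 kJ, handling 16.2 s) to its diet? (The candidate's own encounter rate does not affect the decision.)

No

Intake rate on the current diet: R = (0.18×18.1) / (1 + 0.18×17.2) = 3.258/4.096 = 0.7954 kJ/s.
D: E/h = 9.73/16.2 = 0.6006 kJ/s.
0.6006 < 0.7954, so adding D would lower the average — exclude it.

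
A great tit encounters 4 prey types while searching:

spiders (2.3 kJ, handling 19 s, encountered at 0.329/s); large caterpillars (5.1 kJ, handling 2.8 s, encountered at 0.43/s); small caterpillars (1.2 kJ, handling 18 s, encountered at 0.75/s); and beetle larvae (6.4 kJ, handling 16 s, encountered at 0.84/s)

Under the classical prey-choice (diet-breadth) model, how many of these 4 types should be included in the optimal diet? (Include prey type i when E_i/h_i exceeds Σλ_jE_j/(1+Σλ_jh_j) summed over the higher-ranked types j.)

1

E/h in descending order: large caterpillars 1.82, beetle larvae 0.4, spiders 0.121, small caterpillars 0.0667 kJ/s. The optimal diet is the largest prefix of this list for which every included type satisfies E_i/h_i > R on the types above it.
Rate on top 1: 0.995. beetle larvae: 0.4 < 0.995 → exclude; stop.
Optimal diet: large caterpillars — 1 of 4 types.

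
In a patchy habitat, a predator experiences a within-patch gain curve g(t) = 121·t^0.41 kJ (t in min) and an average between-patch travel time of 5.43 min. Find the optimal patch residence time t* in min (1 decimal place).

Optimal t* satisfies g'(t*) = g(t*)/(T + t*).
g'(t) = 0.41·121·t^-0.59. Setting 0.41·121·t^-0.59 = 121·t^0.41/(5.43+t) gives 0.41(5.43+t) = t, so 0.59·t = 0.41×5.43.
t* = 0.41×5.43/0.59 = 3.773 min.

3.8 min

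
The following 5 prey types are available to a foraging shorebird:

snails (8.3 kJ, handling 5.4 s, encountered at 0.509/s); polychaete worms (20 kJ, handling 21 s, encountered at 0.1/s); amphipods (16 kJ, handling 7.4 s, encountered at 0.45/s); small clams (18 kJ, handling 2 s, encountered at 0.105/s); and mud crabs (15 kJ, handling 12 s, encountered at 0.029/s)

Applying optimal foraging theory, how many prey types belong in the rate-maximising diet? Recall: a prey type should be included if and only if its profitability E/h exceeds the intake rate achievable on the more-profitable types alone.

Profitabilities (E/h, kJ/s): small clams 9, amphipods 2.16, snails 1.54, mud crabs 1.25, polychaete worms 0.952. Add prey in this order while the next type's profitability exceeds the intake rate on those already taken.
Rate on top 1: 1.562. amphipods: 2.16 > 1.562 → include.
Rate on top 2: 2.002. snails: 1.54 < 2.002 → exclude; stop.
Optimal diet: small clams, amphipods — 2 of 5 types.

2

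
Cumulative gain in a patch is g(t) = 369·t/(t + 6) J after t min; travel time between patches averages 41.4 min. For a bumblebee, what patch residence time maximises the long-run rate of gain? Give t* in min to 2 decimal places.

Maximise g(t)/(T+t): set derivative to zero → g'(t)(T+t) = g(t).
g'(t) = 369·6/(t + 6)². Setting 369·6/(t+6)² = 369t/[(t+6)(41.4+t)] gives 6(41.4+t) = t(t+6), so t² = 6×41.4 = 248.4.
t* = √248.4 = 15.76 min.

15.76 min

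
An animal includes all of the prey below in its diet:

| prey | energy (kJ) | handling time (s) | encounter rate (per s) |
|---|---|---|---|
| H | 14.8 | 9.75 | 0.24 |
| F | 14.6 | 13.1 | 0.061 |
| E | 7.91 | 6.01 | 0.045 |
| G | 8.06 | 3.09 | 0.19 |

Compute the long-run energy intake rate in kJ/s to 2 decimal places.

Energy encountered per unit search time: 0.24×14.8 + 0.061×14.6 + 0.045×7.91 + 0.19×8.06 = 6.33 kJ/s.
Handling time per unit search time: 0.24×9.75 + 0.061×13.1 + 0.045×6.01 + 0.19×3.09 = 3.997.
Rate = 6.33/(1 + 3.997) = 1.267 kJ/s.

1.27 kJ/s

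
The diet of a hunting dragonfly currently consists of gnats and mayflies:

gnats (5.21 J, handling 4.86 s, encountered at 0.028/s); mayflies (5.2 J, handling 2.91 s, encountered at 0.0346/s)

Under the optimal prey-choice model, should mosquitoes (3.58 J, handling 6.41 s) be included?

Yes

On gnats and mayflies alone, R = ΣλE/(1+Σλh) = 0.3258/1.237 = 0.2634 J/s.
mosquitoes: E/h = 3.58/6.41 = 0.5585 J/s.
0.5585 > 0.2634, so adding mosquitoes raises the average — include it.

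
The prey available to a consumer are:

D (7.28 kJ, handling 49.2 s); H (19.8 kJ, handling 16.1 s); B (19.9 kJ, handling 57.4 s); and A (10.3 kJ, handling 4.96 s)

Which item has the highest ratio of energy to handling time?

Profitability E/h (kJ/s): D = 7.28/49.2 = 0.148, H = 19.8/16.1 = 1.23, B = 19.9/57.4 = 0.347, A = 10.3/4.96 = 2.08.
Ranked: A > H > B > D.

A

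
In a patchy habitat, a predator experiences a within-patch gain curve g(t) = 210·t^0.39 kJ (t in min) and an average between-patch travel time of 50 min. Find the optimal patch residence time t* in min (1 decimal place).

32.0 min

By the marginal value theorem, leave when the instantaneous gain rate g'(t) equals the habitat-wide average g(t)/(T + t).
g'(t) = 0.39·210·t^-0.61. Setting 0.39·210·t^-0.61 = 210·t^0.39/(50+t) gives 0.39(50+t) = t, so 0.61·t = 0.39×50.
t* = 0.39×50/0.61 = 31.97 min.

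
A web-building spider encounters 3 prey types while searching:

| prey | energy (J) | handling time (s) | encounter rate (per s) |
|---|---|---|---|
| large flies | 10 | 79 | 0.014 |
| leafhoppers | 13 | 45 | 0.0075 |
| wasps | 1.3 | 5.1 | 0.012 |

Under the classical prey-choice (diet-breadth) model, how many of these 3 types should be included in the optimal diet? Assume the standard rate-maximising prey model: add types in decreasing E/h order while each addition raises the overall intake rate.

Profitabilities (E/h, J/s): leafhoppers 0.289, wasps 0.255, large flies 0.127. Add prey in this order while the next type's profitability exceeds the intake rate on those already taken.
Rate on top 1: 0.0729. wasps: 0.255 > 0.0729 → include.
Rate on top 2: 0.08086. large flies: 0.127 > 0.08086 → include.
Optimal diet: leafhoppers, wasps, large flies — 3 of 3 types.

3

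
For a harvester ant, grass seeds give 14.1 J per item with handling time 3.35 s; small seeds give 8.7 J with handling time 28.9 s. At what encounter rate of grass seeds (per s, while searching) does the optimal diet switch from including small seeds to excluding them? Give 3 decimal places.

The zero-one rule: include small seeds iff E₂/h₂ > λE₁/(1+λh₁). Equality gives the switch point.
λE₁h₂ = E₂ + λE₂h₁ ⇒ λ = E₂/(E₁h₂ − E₂h₁) = 8.7/(407.5 − 29.14) = 0.02299 per s.

0.023 per s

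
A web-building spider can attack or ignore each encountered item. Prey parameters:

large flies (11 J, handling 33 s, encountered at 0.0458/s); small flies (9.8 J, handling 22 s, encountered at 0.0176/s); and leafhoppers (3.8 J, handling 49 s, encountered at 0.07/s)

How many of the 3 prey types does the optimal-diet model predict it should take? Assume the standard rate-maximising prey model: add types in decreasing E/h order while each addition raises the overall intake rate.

Rank by E/h (J/s): small flies 0.445, large flies 0.333, leafhoppers 0.0776. Include each in turn until the next type's E/h falls below the running intake rate.
Rate on top 1: 0.1243. large flies: 0.333 > 0.1243 → include.
Rate on top 2: 0.2333. leafhoppers: 0.0776 < 0.2333 → exclude; stop.
Optimal diet: small flies, large flies — 2 of 3 types.

2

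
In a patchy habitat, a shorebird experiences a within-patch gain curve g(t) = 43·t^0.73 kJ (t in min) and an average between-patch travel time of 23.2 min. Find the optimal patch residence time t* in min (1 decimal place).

62.7 min

Optimal t* satisfies g'(t*) = g(t*)/(T + t*).
g'(t) = 0.73·43·t^-0.27. Setting 0.73·43·t^-0.27 = 43·t^0.73/(23.2+t) gives 0.73(23.2+t) = t, so 0.27·t = 0.73×23.2.
t* = 0.73×23.2/0.27 = 62.73 min.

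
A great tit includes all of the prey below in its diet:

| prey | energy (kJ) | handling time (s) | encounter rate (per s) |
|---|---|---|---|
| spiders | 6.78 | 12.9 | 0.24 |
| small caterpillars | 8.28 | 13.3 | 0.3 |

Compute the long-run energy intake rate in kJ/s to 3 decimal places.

0.508 kJ/s

R = Σλ_iE_i / (1 + Σλ_ih_i)
Numerator: 0.24×6.78 + 0.3×8.28 = 4.111
Denominator: 1 + 0.24×12.9 + 0.3×13.3 = 8.086
R = 4.111/8.086 = 0.5084 kJ/s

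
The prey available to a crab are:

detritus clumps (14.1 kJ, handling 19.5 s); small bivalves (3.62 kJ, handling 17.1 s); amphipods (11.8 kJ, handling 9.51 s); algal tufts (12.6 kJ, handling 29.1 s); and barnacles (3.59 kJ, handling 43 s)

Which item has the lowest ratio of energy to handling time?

barnacles

Profitability E/h (kJ/s): detritus clumps = 14.1/19.5 = 0.723, small bivalves = 3.62/17.1 = 0.212, amphipods = 11.8/9.51 = 1.24, algal tufts = 12.6/29.1 = 0.433, barnacles = 3.59/43 = 0.0835.
Ranked: amphipods > detritus clumps > algal tufts > small bivalves > barnacles.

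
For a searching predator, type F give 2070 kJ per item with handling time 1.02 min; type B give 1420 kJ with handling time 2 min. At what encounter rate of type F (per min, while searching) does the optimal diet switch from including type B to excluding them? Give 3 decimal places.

At the threshold, the rate on type F alone equals the profitability of type B: λ·2070/(1 + λ·1.02) = 1420/2 = 710.
Rearranging, λ(2070 − 710×1.02) = 710, so λ = 710/1346 = 0.5276 per min.

0.528 per min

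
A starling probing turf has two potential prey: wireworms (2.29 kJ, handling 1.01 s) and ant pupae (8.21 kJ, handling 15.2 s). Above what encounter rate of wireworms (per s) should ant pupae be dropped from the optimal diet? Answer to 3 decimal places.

0.310 per s

The zero-one rule: include ant pupae iff E₂/h₂ > λE₁/(1+λh₁). Equality gives the switch point.
λE₁h₂ = E₂ + λE₂h₁ ⇒ λ = E₂/(E₁h₂ − E₂h₁) = 8.21/(34.81 − 8.292) = 0.3096 per s.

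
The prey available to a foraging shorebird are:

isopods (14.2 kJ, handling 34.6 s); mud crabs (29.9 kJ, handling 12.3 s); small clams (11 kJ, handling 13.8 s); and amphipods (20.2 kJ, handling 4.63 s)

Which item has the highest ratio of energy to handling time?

amphipods

In descending order of E/h:
amphipods: 20.2/4.63 = 4.36 kJ/s
mud crabs: 29.9/12.3 = 2.43 kJ/s
small clams: 11/13.8 = 0.797 kJ/s
isopods: 14.2/34.6 = 0.41 kJ/s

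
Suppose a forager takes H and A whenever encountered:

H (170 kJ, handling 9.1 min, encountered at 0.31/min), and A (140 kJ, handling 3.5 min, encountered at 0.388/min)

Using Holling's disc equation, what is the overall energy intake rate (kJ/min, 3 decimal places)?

R = Σλ_iE_i / (1 + Σλ_ih_i)
Numerator: 0.31×170 + 0.388×140 = 107
Denominator: 1 + 0.31×9.1 + 0.388×3.5 = 5.179
R = 107/5.179 = 20.66 kJ/min

20.664 kJ/min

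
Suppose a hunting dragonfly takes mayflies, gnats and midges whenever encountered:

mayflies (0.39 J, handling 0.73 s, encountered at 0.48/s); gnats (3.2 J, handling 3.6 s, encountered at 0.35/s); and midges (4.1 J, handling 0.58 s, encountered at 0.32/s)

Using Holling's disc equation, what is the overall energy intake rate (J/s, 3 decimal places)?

0.937 J/s

Energy encountered per unit search time: 0.48×0.39 + 0.35×3.2 + 0.32×4.1 = 2.619 J/s.
Handling time per unit search time: 0.48×0.73 + 0.35×3.6 + 0.32×0.58 = 1.796.
Rate = 2.619/(1 + 1.796) = 0.9368 J/s.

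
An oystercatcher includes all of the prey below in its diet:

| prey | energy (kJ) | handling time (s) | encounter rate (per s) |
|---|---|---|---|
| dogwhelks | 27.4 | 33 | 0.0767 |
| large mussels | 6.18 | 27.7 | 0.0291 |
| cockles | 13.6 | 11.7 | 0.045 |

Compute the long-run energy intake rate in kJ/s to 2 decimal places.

0.59 kJ/s

R = Σλ_iE_i / (1 + Σλ_ih_i)
Numerator: 0.0767×27.4 + 0.0291×6.18 + 0.045×13.6 = 2.893
Denominator: 1 + 0.0767×33 + 0.0291×27.7 + 0.045×11.7 = 4.864
R = 2.893/4.864 = 0.5949 kJ/s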